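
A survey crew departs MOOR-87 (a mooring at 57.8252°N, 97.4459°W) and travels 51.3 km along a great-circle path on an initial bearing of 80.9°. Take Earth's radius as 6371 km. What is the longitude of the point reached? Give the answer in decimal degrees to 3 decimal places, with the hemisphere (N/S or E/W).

δ = d/R = 51.3/6371 = 0.008052 rad
φ₂ = arcsin(sin φ₁ cos δ + cos φ₁ sin δ cos θ)
   = arcsin(0.84643·0.99997 + 0.53250·0.00805·0.15816) = 57.89528°
λ₂ = λ₁ + atan2(sin θ sin δ cos φ₁, cos δ − sin φ₁ sin φ₂) = -96.58873°

96.589°W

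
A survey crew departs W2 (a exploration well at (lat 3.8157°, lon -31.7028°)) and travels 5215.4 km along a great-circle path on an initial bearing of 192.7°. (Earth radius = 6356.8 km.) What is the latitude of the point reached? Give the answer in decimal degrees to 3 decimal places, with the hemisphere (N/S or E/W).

δ = d/R = 5215.4/6356.8 = 0.820444 rad
φ₂ = arcsin(sin φ₁ cos δ + cos φ₁ sin δ cos θ)
   = arcsin(0.06655·0.68190 + 0.99778·0.73145·-0.97553) = -41.80469°
λ₂ = λ₁ + atan2(sin θ sin δ cos φ₁, cos δ − sin φ₁ sin φ₂) = -44.16088°

41.805°S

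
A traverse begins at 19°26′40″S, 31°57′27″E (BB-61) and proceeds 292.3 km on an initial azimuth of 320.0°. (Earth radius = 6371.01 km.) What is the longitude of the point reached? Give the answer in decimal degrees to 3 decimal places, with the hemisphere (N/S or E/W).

30.187°E

BB-61: φ = -19.44444°, λ = +31.95750°
δ = d/R = 292.3/6371.01 = 0.045880 rad
φ₂ = arcsin(sin φ₁ cos δ + cos φ₁ sin δ cos θ)
   = arcsin(-0.33289·0.99895 + 0.94296·0.04586·0.76604) = -17.42233°
λ₂ = λ₁ + atan2(sin θ sin δ cos φ₁, cos δ − sin φ₁ sin φ₂) = 30.18689°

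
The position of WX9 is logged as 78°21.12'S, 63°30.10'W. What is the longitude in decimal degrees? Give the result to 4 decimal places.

63.5017°W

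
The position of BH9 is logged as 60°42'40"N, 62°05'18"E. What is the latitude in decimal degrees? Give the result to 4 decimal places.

60° + 42′/60 + 40″/3600 = 60 + 0.70000 + 0.01111 = 60.7111°

60.7111°N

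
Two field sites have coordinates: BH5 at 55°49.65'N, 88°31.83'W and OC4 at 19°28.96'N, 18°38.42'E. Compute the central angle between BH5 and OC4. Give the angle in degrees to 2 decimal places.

BH5: φ = +55.82750°, λ = -88.53050°
OC4: φ = +19.48267°, λ = +18.64033°
Δφ = -36.3448°,  Δλ = 107.1708°
a = sin²(Δφ/2) + cos φ₁ cos φ₂ sin²(Δλ/2) = 0.440194
c = 2·arcsin(√a) = 1.450897 rad = 83.1303°

83.13°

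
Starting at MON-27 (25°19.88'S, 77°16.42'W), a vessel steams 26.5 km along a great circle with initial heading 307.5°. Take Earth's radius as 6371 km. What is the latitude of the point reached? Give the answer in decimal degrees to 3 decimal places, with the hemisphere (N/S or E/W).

25.186°S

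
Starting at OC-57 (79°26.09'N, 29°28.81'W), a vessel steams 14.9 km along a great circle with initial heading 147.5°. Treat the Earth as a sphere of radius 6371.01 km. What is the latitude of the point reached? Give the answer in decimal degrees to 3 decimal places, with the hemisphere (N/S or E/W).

OC-57: φ = +79.43483°, λ = -29.48017°
δ = d/R = 14.9/6371.01 = 0.002339 rad
φ₂ = arcsin(sin φ₁ cos δ + cos φ₁ sin δ cos θ)
   = arcsin(0.98305·1.00000 + 0.18335·0.00234·-0.84339) = 79.32158°
λ₂ = λ₁ + atan2(sin θ sin δ cos φ₁, cos δ − sin φ₁ sin φ₂) = -29.09161°

79.322°N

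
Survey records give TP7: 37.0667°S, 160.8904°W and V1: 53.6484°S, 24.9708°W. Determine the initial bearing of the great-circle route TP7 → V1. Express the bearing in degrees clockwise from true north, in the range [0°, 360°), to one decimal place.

155.4°

Δλ = 135.9196°
y = sin Δλ · cos φ₂ = 0.412349
x = cos φ₁ sin φ₂ − sin φ₁ cos φ₂ cos Δλ = -0.899302
θ = atan2(y, x) = 155.3676° → 155.3676° (mod 360°)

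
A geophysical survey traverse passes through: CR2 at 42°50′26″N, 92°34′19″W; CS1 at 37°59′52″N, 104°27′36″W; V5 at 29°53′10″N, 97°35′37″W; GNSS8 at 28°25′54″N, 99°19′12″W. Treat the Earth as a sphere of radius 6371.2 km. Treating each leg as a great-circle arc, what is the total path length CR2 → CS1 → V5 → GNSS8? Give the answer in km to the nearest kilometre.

2474 km

CR2: φ = +42.84056°, λ = -92.57194°
CS1: φ = +37.99778°, λ = -104.46000°
V5: φ = +29.88611°, λ = -97.59361°
GNSS8: φ = +28.43167°, λ = -99.32000°
CR2→CS1: c = 0.178918 rad, d = 1139.92 km
CS1→V5: c = 0.172874 rad, d = 1101.41 km
V5→GNSS8: c = 0.036560 rad, d = 232.93 km
Total = 1139.92 + 1101.41 + 232.93 = 2474.27 km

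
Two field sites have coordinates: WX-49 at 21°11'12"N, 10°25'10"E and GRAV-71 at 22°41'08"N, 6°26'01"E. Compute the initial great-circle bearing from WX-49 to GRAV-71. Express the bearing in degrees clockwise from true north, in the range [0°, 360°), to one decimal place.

292.8°

WX-49: φ = +21.18667°, λ = +10.41944°
GRAV-71: φ = +22.68556°, λ = +6.43361°
Δλ = -3.9858°
y = sin Δλ · cos φ₂ = -0.064132
x = cos φ₁ sin φ₂ − sin φ₁ cos φ₂ cos Δλ = 0.026964
θ = atan2(y, x) = -67.1959° → 292.8041° (mod 360°)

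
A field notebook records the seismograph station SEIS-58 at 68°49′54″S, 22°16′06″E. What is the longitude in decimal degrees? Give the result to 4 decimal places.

22° + 16′/60 + 6″/3600 = 22 + 0.26667 + 0.00167 = 22.2683°

22.2683°E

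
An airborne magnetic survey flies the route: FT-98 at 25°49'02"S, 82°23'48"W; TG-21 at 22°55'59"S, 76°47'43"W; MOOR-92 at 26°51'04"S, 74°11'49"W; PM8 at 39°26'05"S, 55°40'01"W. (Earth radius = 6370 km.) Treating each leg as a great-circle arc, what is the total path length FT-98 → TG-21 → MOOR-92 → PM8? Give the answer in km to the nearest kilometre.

FT-98: φ = -25.81722°, λ = -82.39667°
TG-21: φ = -22.93306°, λ = -76.79528°
MOOR-92: φ = -26.85111°, λ = -74.19694°
PM8: φ = -39.43472°, λ = -55.66694°
FT-98→TG-21: c = 0.102273 rad, d = 651.48 km
TG-21→MOOR-92: c = 0.079795 rad, d = 508.30 km
MOOR-92→PM8: c = 0.347416 rad, d = 2213.04 km
Total = 651.48 + 508.30 + 2213.04 = 3372.82 km

3373 km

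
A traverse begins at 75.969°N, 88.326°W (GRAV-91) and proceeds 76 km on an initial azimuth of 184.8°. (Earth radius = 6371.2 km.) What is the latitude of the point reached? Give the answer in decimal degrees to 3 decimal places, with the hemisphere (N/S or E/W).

δ = d/R = 76/6371.2 = 0.011929 rad
φ₂ = arcsin(sin φ₁ cos δ + cos φ₁ sin δ cos θ)
   = arcsin(0.97016·0.99993 + 0.24245·0.01193·-0.99649) = 75.28783°
λ₂ = λ₁ + atan2(sin θ sin δ cos φ₁, cos δ − sin φ₁ sin φ₂) = -88.55119°

75.288°N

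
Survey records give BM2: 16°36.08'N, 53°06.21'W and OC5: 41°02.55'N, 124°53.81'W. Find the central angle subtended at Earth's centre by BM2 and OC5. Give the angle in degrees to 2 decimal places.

65.58°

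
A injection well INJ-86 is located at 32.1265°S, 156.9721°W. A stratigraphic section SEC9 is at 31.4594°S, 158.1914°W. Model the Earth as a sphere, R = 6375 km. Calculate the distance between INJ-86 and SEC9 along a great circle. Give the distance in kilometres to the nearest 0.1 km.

137.1 km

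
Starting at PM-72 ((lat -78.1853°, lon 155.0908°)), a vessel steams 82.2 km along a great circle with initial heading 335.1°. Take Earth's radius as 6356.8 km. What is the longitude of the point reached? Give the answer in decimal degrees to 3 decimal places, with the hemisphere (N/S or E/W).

δ = d/R = 82.2/6356.8 = 0.012931 rad
φ₂ = arcsin(sin φ₁ cos δ + cos φ₁ sin δ cos θ)
   = arcsin(-0.97881·0.99992 + 0.20475·0.01293·0.90704) = -77.50944°
λ₂ = λ₁ + atan2(sin θ sin δ cos φ₁, cos δ − sin φ₁ sin φ₂) = 153.64837°

153.648°E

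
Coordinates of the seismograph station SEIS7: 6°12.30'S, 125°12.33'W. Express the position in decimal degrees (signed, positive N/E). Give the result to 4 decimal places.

lat: 6.2050° S → -6.2050°
lon: 125.2055° W → -125.2055°

-6.2050°, -125.2055°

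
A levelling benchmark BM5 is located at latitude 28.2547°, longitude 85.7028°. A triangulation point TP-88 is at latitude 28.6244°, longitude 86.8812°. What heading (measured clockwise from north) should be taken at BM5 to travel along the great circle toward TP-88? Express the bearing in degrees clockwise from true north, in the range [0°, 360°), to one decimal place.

70.1°

Δλ = 1.1784°
y = sin Δλ · cos φ₂ = 0.018052
x = cos φ₁ sin φ₂ − sin φ₁ cos φ₂ cos Δλ = 0.006540
θ = atan2(y, x) = 70.0843° → 70.0843° (mod 360°)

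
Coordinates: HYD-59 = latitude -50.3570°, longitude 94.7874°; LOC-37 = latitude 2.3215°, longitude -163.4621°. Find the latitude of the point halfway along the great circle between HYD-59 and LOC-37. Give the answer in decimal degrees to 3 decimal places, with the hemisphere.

Bx = cos φ₂ cos Δλ = -0.203483,  By = cos φ₂ sin Δλ = 0.978240
φₘ = atan2(sin φ₁ + sin φ₂, √((cos φ₁ + Bx)² + By²)) = -34.27622°
λₘ = λ₁ + atan2(By, cos φ₁ + Bx) = 160.83736°

34.276°S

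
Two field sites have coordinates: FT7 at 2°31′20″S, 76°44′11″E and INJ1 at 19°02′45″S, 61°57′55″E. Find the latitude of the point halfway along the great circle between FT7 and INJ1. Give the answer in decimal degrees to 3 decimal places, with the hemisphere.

10.872°S

FT7: φ = -2.52222°, λ = +76.73639°
INJ1: φ = -19.04583°, λ = +61.96528°
Bx = cos φ₂ cos Δλ = 0.914019,  By = cos φ₂ sin Δλ = -0.241001
φₘ = atan2(sin φ₁ + sin φ₂, √((cos φ₁ + Bx)² + By²)) = -10.87204°
λₘ = λ₁ + atan2(By, cos φ₁ + Bx) = 69.55623°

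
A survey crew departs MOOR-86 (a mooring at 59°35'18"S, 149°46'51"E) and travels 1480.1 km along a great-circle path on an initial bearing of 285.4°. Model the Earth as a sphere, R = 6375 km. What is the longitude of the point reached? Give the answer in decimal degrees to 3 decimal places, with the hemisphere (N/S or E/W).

MOOR-86: φ = -59.58833°, λ = +149.78083°
δ = d/R = 1480.1/6375 = 0.232173 rad
φ₂ = arcsin(sin φ₁ cos δ + cos φ₁ sin δ cos θ)
   = arcsin(-0.86241·0.97317 + 0.50621·0.23009·0.26556) = -53.93411°
λ₂ = λ₁ + atan2(sin θ sin δ cos φ₁, cos δ − sin φ₁ sin φ₂) = 127.64491°

127.645°E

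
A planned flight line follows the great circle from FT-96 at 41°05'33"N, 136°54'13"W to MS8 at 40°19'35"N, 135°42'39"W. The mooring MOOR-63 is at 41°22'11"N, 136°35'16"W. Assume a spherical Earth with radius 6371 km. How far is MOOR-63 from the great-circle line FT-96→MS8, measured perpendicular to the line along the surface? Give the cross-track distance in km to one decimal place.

40.6 km

FT-96: φ = +41.09250°, λ = -136.90361°
MS8: φ = +40.32639°, λ = -135.71083°
MOOR-63: φ = +41.36972°, λ = -136.58778°
δ₁₃ = central angle FT-96→MOOR-63 = 0.006372 rad  (haversine)
θ₁₃ = bearing FT-96→MOOR-63 = 40.486°,  θ₁₂ = bearing FT-96→MS8 = 129.885°
dₓₜ = R·arcsin(sin δ₁₃ · sin(θ₁₃ − θ₁₂)) = 6371·arcsin(0.00637·sin(-89.399°)) = -40.591 km
|dₓₜ| = 40.591 km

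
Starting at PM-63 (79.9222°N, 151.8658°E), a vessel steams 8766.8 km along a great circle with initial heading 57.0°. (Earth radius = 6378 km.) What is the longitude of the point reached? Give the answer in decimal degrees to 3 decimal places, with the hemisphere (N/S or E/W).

δ = d/R = 8766.8/6378 = 1.374537 rad
φ₂ = arcsin(sin φ₁ cos δ + cos φ₁ sin δ cos θ)
   = arcsin(0.98457·0.19500 + 0.17499·0.98080·0.54464) = 16.58676°
λ₂ = λ₁ + atan2(sin θ sin δ cos φ₁, cos δ − sin φ₁ sin φ₂) = -87.25877°

87.259°W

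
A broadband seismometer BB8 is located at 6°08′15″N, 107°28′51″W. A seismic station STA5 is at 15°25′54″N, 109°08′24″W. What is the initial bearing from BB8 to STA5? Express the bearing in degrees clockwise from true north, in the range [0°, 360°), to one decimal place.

BB8: φ = +6.13750°, λ = -107.48083°
STA5: φ = +15.43167°, λ = -109.14000°
Δλ = -1.6592°
y = sin Δλ · cos φ₂ = -0.027910
x = cos φ₁ sin φ₂ − sin φ₁ cos φ₂ cos Δλ = 0.161547
θ = atan2(y, x) = -9.8021° → 350.1979° (mod 360°)

350.2°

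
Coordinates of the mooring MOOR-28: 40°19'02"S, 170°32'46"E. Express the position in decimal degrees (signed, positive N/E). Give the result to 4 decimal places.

-40.3172°, +170.5461°

lat: 40.3172° S → -40.3172°
lon: 170.5461° E → +170.5461°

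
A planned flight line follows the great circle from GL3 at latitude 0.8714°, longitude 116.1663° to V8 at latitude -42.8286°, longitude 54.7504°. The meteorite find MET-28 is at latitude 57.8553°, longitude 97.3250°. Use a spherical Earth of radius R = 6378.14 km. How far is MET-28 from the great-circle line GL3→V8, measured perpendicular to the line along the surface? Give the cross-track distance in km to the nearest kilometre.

4944 km

δ₁₃ = central angle GL3→MET-28 = 1.028191 rad  (haversine)
θ₁₃ = bearing GL3→MET-28 = 348.425°,  θ₁₂ = bearing GL3→V8 = 223.230°
dₓₜ = R·arcsin(sin δ₁₃ · sin(θ₁₃ − θ₁₂)) = 6378.14·arcsin(0.85637·sin(125.195°)) = 4943.984 km
|dₓₜ| = 4943.984 km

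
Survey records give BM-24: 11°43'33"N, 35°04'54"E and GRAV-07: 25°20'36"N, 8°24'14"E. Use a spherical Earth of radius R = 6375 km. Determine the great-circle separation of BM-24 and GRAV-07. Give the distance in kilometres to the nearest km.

BM-24: φ = +11.72583°, λ = +35.08167°
GRAV-07: φ = +25.34333°, λ = +8.40389°
Δφ = 13.6175°,  Δλ = -26.6778°
a = sin²(Δφ/2) + cos φ₁ cos φ₂ sin²(Δλ/2) = 0.061156
c = 2·arcsin(√a) = 0.499781 rad = 28.6353°
d = R·c = 6375 × 0.499781 = 3186.1 km

3186 km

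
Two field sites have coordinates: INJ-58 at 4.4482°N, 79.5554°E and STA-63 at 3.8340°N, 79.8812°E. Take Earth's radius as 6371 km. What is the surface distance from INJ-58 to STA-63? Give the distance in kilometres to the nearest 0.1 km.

Δφ = -0.6142°,  Δλ = 0.3258°
a = sin²(Δφ/2) + cos φ₁ cos φ₂ sin²(Δλ/2) = 0.000037
c = 2·arcsin(√a) = 0.012128 rad = 0.6949°
d = R·c = 6371 × 0.012128 = 77.3 km

77.3 km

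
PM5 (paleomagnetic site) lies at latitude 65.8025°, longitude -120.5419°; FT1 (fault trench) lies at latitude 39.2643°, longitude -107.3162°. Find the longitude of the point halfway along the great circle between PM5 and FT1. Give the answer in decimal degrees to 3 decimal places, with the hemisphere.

Bx = cos φ₂ cos Δλ = 0.753699,  By = cos φ₂ sin Δλ = 0.177135
φₘ = atan2(sin φ₁ + sin φ₂, √((cos φ₁ + Bx)² + By²)) = 52.70034°
λₘ = λ₁ + atan2(By, cos φ₁ + Bx) = -111.88607°

111.886°W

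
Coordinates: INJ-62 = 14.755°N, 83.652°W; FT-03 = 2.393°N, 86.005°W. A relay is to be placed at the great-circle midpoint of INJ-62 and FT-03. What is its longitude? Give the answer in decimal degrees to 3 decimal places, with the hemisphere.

84.848°W

Bx = cos φ₂ cos Δλ = 0.998286,  By = cos φ₂ sin Δλ = -0.041020
φₘ = atan2(sin φ₁ + sin φ₂, √((cos φ₁ + Bx)² + By²)) = 8.57578°
λₘ = λ₁ + atan2(By, cos φ₁ + Bx) = -84.84771°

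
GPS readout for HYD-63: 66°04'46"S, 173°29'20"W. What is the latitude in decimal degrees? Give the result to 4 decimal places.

66.0794°S

66° + 4′/60 + 46″/3600 = 66 + 0.06667 + 0.01278 = 66.0794°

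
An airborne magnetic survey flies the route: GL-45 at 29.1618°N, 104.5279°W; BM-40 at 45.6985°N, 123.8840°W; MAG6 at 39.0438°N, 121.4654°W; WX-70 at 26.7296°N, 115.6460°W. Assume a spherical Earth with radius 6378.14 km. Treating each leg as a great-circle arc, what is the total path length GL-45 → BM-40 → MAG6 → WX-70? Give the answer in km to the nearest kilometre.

4741 km

GL-45→BM-40: c = 0.391955 rad, d = 2499.95 km
BM-40→MAG6: c = 0.120244 rad, d = 766.93 km
MAG6→WX-70: c = 0.231088 rad, d = 1473.91 km
Total = 2499.95 + 766.93 + 1473.91 = 4740.79 km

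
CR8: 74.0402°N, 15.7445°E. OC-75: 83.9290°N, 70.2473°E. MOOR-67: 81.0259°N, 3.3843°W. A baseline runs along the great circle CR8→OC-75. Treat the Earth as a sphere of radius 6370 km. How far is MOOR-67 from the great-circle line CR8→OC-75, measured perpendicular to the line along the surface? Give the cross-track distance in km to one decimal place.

611.5 km

δ₁₃ = central angle CR8→MOOR-67 = 0.140055 rad  (haversine)
θ₁₃ = bearing CR8→MOOR-67 = 338.521°,  θ₁₂ = bearing CR8→OC-75 = 21.883°
dₓₜ = R·arcsin(sin δ₁₃ · sin(θ₁₃ − θ₁₂)) = 6370·arcsin(0.13960·sin(316.638°)) = -611.498 km
|dₓₜ| = 611.498 km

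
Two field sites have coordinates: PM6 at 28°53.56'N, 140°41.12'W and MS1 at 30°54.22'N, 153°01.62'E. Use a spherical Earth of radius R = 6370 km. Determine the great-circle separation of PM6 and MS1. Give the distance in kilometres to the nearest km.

6294 km

PM6: φ = +28.89267°, λ = -140.68533°
MS1: φ = +30.90367°, λ = +153.02700°
Δφ = 2.0110°,  Δλ = -66.2877°
a = sin²(Δφ/2) + cos φ₁ cos φ₂ sin²(Δλ/2) = 0.224871
c = 2·arcsin(√a) = 0.988124 rad = 56.6153°
d = R·c = 6370 × 0.988124 = 6294.3 km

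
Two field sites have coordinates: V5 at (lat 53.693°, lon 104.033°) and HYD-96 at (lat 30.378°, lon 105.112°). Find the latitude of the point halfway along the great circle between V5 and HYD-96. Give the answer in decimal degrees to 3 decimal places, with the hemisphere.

42.037°N

Bx = cos φ₂ cos Δλ = 0.862555,  By = cos φ₂ sin Δλ = 0.016246
φₘ = atan2(sin φ₁ + sin φ₂, √((cos φ₁ + Bx)² + By²)) = 42.03672°
λₘ = λ₁ + atan2(By, cos φ₁ + Bx) = 104.67285°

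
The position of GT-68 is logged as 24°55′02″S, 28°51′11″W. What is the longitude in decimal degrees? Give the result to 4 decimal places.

28.8531°W

28° + 51′/60 + 11″/3600 = 28 + 0.85000 + 0.00306 = 28.8531°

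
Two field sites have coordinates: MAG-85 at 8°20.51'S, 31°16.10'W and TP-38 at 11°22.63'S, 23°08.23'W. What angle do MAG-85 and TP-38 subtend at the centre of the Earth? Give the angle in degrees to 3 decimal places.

MAG-85: φ = -8.34183°, λ = -31.26833°
TP-38: φ = -11.37717°, λ = -23.13717°
Δφ = -3.0353°,  Δλ = 8.1312°
a = sin²(Δφ/2) + cos φ₁ cos φ₂ sin²(Δλ/2) = 0.005577
c = 2·arcsin(√a) = 0.149499 rad = 8.5657°

8.566°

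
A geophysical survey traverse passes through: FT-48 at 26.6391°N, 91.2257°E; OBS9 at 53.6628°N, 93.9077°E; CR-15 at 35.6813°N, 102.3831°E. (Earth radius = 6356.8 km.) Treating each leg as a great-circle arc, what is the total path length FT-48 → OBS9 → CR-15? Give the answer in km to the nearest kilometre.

FT-48→OBS9: c = 0.472928 rad, d = 3006.31 km
OBS9→CR-15: c = 0.330439 rad, d = 2100.53 km
Total = 3006.31 + 2100.53 = 5106.84 km

5107 km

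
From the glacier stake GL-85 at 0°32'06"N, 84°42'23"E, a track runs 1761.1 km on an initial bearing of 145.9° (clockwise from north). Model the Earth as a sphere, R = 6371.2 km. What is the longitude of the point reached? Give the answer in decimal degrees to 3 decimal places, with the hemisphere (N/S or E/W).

93.724°E

GL-85: φ = +0.53500°, λ = +84.70639°
δ = d/R = 1761.1/6371.2 = 0.276416 rad
φ₂ = arcsin(sin φ₁ cos δ + cos φ₁ sin δ cos θ)
   = arcsin(0.00934·0.96204 + 0.99996·0.27291·-0.82806) = -12.53245°
λ₂ = λ₁ + atan2(sin θ sin δ cos φ₁, cos δ − sin φ₁ sin φ₂) = 93.72400°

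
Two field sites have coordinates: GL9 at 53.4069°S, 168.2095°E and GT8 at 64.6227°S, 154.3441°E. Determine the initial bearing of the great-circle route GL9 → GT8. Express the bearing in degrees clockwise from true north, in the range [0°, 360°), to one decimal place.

206.7°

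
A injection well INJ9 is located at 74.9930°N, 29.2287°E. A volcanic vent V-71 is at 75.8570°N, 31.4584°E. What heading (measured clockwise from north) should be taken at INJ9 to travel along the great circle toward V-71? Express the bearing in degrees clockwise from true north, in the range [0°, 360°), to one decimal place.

Δλ = 2.2297°
y = sin Δλ · cos φ₂ = 0.009506
x = cos φ₁ sin φ₂ − sin φ₁ cos φ₂ cos Δλ = 0.015258
θ = atan2(y, x) = 31.9250° → 31.9250° (mod 360°)

31.9°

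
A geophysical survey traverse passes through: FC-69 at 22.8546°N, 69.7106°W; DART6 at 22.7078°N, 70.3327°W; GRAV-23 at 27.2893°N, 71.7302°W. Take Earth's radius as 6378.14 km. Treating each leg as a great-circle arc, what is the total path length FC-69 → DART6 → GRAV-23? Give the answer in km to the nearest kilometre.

595 km

FC-69→DART6: c = 0.010333 rad, d = 65.91 km
DART6→GRAV-23: c = 0.082959 rad, d = 529.12 km
Total = 65.91 + 529.12 = 595.03 km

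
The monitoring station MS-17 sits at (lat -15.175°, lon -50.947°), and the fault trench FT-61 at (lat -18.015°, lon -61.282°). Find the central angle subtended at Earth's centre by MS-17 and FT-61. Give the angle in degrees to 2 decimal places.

Δφ = -2.8400°,  Δλ = -10.3350°
a = sin²(Δφ/2) + cos φ₁ cos φ₂ sin²(Δλ/2) = 0.008060
c = 2·arcsin(√a) = 0.179793 rad = 10.3014°

10.30°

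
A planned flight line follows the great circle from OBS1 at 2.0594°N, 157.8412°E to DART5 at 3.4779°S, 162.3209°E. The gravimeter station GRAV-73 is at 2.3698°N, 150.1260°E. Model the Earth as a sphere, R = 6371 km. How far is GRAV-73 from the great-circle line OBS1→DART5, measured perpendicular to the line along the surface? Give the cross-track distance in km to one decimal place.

δ₁₃ = central angle OBS1→GRAV-73 = 0.134664 rad  (haversine)
θ₁₃ = bearing OBS1→GRAV-73 = 272.451°,  θ₁₂ = bearing OBS1→DART5 = 141.032°
dₓₜ = R·arcsin(sin δ₁₃ · sin(θ₁₃ − θ₁₂)) = 6371·arcsin(0.13426·sin(131.420°)) = 642.503 km
|dₓₜ| = 642.503 km

642.5 km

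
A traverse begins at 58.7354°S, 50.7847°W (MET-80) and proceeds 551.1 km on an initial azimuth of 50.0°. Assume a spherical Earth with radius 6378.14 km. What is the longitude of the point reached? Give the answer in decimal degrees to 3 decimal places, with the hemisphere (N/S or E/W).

δ = d/R = 551.1/6378.14 = 0.086405 rad
φ₂ = arcsin(sin φ₁ cos δ + cos φ₁ sin δ cos θ)
   = arcsin(-0.85478·0.99627 + 0.51899·0.08630·0.64279) = -55.36628°
λ₂ = λ₁ + atan2(sin θ sin δ cos φ₁, cos δ − sin φ₁ sin φ₂) = -44.10499°

44.105°W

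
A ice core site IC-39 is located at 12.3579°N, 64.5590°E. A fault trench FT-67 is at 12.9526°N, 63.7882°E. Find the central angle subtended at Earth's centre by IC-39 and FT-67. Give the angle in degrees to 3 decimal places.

0.959°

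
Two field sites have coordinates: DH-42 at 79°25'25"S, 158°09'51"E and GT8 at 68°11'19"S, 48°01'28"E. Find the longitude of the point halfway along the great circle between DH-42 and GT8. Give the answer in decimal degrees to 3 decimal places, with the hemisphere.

77.223°E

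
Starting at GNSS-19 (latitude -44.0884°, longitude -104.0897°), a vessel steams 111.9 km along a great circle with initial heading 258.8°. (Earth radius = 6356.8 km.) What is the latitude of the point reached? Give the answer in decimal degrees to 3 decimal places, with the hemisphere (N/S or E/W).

44.276°S

δ = d/R = 111.9/6356.8 = 0.017603 rad
φ₂ = arcsin(sin φ₁ cos δ + cos φ₁ sin δ cos θ)
   = arcsin(-0.69577·0.99985 + 0.71827·0.01760·-0.19423) = -44.27599°
λ₂ = λ₁ + atan2(sin θ sin δ cos φ₁, cos δ − sin φ₁ sin φ₂) = -105.47161°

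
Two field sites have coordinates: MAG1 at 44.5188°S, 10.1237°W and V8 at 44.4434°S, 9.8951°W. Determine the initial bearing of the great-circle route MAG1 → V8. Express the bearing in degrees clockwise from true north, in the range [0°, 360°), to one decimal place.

65.3°

Δλ = 0.2286°
y = sin Δλ · cos φ₂ = 0.002848
x = cos φ₁ sin φ₂ − sin φ₁ cos φ₂ cos Δλ = 0.001312
θ = atan2(y, x) = 65.2696° → 65.2696° (mod 360°)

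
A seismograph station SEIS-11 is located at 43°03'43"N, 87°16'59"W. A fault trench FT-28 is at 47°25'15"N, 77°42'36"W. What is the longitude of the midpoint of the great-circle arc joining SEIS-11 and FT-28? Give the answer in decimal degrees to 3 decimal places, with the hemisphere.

82.681°W

SEIS-11: φ = +43.06194°, λ = -87.28306°
FT-28: φ = +47.42083°, λ = -77.71000°
Bx = cos φ₂ cos Δλ = 0.667186,  By = cos φ₂ sin Δλ = 0.112523
φₘ = atan2(sin φ₁ + sin φ₂, √((cos φ₁ + Bx)² + By²)) = 45.34132°
λₘ = λ₁ + atan2(By, cos φ₁ + Bx) = -82.68066°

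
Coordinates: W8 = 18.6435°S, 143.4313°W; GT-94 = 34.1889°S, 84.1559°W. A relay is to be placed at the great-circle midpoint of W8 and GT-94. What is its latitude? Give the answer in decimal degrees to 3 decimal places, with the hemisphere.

Bx = cos φ₂ cos Δλ = 0.422621,  By = cos φ₂ sin Δλ = 0.711079
φₘ = atan2(sin φ₁ + sin φ₂, √((cos φ₁ + Bx)² + By²)) = -29.73092°
λₘ = λ₁ + atan2(By, cos φ₁ + Bx) = -116.00288°

29.731°S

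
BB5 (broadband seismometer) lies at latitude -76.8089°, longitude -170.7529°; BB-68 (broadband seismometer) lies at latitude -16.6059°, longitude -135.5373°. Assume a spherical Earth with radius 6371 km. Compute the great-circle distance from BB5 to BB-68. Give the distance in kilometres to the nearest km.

Δφ = 60.2030°,  Δλ = 35.2156°
a = sin²(Δφ/2) + cos φ₁ cos φ₂ sin²(Δλ/2) = 0.271546
c = 2·arcsin(√a) = 1.096281 rad = 62.8123°
d = R·c = 6371 × 1.096281 = 6984.4 km

6984 km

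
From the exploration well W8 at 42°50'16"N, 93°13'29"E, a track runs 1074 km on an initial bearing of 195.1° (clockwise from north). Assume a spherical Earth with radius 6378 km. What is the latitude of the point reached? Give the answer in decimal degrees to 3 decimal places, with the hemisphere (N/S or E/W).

33.481°N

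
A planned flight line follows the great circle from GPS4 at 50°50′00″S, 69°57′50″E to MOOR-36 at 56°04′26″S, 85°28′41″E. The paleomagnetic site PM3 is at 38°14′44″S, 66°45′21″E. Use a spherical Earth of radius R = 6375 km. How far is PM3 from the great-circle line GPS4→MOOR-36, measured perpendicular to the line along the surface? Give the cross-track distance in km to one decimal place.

GPS4: φ = -50.83333°, λ = +69.96389°
MOOR-36: φ = -56.07389°, λ = +85.47806°
PM3: φ = -38.24556°, λ = +66.75583°
δ₁₃ = central angle GPS4→PM3 = 0.223237 rad  (haversine)
θ₁₃ = bearing GPS4→PM3 = 348.549°,  θ₁₂ = bearing GPS4→MOOR-36 = 125.657°
dₓₜ = R·arcsin(sin δ₁₃ · sin(θ₁₃ − θ₁₂)) = 6375·arcsin(0.22139·sin(222.892°)) = -964.259 km
|dₓₜ| = 964.259 km

964.3 km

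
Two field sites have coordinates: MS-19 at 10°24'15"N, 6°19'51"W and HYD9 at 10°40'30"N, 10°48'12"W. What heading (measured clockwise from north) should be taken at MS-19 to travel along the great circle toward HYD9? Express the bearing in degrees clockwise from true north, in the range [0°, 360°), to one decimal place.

MS-19: φ = +10.40417°, λ = -6.33083°
HYD9: φ = +10.67500°, λ = -10.80333°
Δλ = -4.4725°
y = sin Δλ · cos φ₂ = -0.076631
x = cos φ₁ sin φ₂ − sin φ₁ cos φ₂ cos Δλ = 0.005267
θ = atan2(y, x) = -86.0679° → 273.9321° (mod 360°)

273.9°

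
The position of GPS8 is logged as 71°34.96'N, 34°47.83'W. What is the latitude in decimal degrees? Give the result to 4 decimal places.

71° + 34.96′/60 = 71 + 0.58267 = 71.5827°

71.5827°N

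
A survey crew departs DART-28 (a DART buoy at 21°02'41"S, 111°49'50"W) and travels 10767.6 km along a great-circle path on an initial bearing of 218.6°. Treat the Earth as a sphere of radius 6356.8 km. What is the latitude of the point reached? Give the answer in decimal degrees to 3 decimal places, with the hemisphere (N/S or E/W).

42.827°S

DART-28: φ = -21.04472°, λ = -111.83056°
δ = d/R = 10767.6/6356.8 = 1.693871 rad
φ₂ = arcsin(sin φ₁ cos δ + cos φ₁ sin δ cos θ)
   = arcsin(-0.35910·-0.12276 + 0.93330·0.99244·-0.78152) = -42.82738°
λ₂ = λ₁ + atan2(sin θ sin δ cos φ₁, cos δ − sin φ₁ sin φ₂) = 125.75867°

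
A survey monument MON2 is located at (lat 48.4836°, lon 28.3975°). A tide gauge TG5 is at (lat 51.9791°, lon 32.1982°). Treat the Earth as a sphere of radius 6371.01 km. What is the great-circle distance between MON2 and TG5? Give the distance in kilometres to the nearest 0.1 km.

Δφ = 3.4955°,  Δλ = 3.8007°
a = sin²(Δφ/2) + cos φ₁ cos φ₂ sin²(Δλ/2) = 0.001379
c = 2·arcsin(√a) = 0.074291 rad = 4.2566°
d = R·c = 6371.01 × 0.074291 = 473.3 km

473.3 km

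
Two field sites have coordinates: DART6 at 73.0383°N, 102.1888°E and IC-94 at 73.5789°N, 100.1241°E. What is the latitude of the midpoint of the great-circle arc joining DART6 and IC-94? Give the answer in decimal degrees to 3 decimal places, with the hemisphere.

73.311°N

Bx = cos φ₂ cos Δλ = 0.282511,  By = cos φ₂ sin Δλ = -0.010185
φₘ = atan2(sin φ₁ + sin φ₂, √((cos φ₁ + Bx)² + By²)) = 73.31116°
λₘ = λ₁ + atan2(By, cos φ₁ + Bx) = 101.17269°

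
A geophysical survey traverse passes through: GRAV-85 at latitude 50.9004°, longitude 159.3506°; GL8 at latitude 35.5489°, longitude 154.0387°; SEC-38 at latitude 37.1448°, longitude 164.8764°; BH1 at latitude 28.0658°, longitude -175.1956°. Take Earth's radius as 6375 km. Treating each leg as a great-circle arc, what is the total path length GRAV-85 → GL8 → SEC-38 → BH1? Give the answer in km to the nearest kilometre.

GRAV-85→GL8: c = 0.276136 rad, d = 1760.36 km
GL8→SEC-38: c = 0.154786 rad, d = 986.76 km
SEC-38→BH1: c = 0.332116 rad, d = 2117.24 km
Total = 1760.36 + 986.76 + 2117.24 = 4864.37 km

4864 km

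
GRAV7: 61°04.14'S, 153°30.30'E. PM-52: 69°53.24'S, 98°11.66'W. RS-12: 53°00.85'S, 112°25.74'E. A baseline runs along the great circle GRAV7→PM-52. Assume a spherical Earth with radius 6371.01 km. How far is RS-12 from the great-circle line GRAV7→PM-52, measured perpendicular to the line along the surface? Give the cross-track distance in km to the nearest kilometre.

2172 km

GRAV7: φ = -61.06900°, λ = +153.50500°
PM-52: φ = -69.88733°, λ = -98.19433°
RS-12: φ = -53.01417°, λ = +112.42900°
δ₁₃ = central angle GRAV7→RS-12 = 0.406545 rad  (haversine)
θ₁₃ = bearing GRAV7→RS-12 = 271.523°,  θ₁₂ = bearing GRAV7→PM-52 = 149.250°
dₓₜ = R·arcsin(sin δ₁₃ · sin(θ₁₃ − θ₁₂)) = 6371.01·arcsin(0.39544·sin(122.273°)) = 2171.974 km
|dₓₜ| = 2171.974 km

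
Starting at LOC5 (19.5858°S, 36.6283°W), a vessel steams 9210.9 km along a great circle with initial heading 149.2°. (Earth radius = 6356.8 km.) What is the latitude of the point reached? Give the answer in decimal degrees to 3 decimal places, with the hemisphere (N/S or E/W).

57.565°S

δ = d/R = 9210.9/6356.8 = 1.448984 rad
φ₂ = arcsin(sin φ₁ cos δ + cos φ₁ sin δ cos θ)
   = arcsin(-0.33522·0.12151 + 0.94214·0.99259·-0.85896) = -57.56465°
λ₂ = λ₁ + atan2(sin θ sin δ cos φ₁, cos δ − sin φ₁ sin φ₂) = 72.00002°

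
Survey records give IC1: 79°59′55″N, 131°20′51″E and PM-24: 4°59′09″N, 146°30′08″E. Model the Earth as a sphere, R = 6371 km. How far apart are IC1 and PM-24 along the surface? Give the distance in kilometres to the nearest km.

IC1: φ = +79.99861°, λ = +131.34750°
PM-24: φ = +4.98583°, λ = +146.50222°
Δφ = -75.0128°,  Δλ = 15.1547°
a = sin²(Δφ/2) + cos φ₁ cos φ₂ sin²(Δλ/2) = 0.373707
c = 2·arcsin(√a) = 1.315444 rad = 75.3694°
d = R·c = 6371 × 1.315444 = 8380.7 km

8381 km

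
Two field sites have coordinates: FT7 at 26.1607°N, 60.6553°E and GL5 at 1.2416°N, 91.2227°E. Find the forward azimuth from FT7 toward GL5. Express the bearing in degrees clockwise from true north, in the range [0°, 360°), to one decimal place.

125.3°

Δλ = 30.5674°
y = sin Δλ · cos φ₂ = 0.508432
x = cos φ₁ sin φ₂ − sin φ₁ cos φ₂ cos Δλ = -0.360083
θ = atan2(y, x) = 125.3070° → 125.3070° (mod 360°)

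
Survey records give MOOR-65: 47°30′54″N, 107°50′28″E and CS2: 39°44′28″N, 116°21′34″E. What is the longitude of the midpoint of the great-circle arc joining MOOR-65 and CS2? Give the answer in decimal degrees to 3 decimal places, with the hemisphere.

112.377°E

MOOR-65: φ = +47.51500°, λ = +107.84111°
CS2: φ = +39.74111°, λ = +116.35944°
Bx = cos φ₂ cos Δλ = 0.760458,  By = cos φ₂ sin Δλ = 0.113900
φₘ = atan2(sin φ₁ + sin φ₂, √((cos φ₁ + Bx)² + By²)) = 43.70686°
λₘ = λ₁ + atan2(By, cos φ₁ + Bx) = 112.37663°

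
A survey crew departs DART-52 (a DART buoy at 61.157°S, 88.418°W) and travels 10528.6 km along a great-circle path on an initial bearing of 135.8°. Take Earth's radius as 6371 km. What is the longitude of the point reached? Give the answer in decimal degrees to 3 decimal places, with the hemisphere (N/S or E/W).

45.337°E

δ = d/R = 10528.6/6371 = 1.652582 rad
φ₂ = arcsin(sin φ₁ cos δ + cos φ₁ sin δ cos θ)
   = arcsin(-0.87594·-0.08169 + 0.48241·0.99666·-0.71691) = -15.85059°
λ₂ = λ₁ + atan2(sin θ sin δ cos φ₁, cos δ − sin φ₁ sin φ₂) = 45.33742°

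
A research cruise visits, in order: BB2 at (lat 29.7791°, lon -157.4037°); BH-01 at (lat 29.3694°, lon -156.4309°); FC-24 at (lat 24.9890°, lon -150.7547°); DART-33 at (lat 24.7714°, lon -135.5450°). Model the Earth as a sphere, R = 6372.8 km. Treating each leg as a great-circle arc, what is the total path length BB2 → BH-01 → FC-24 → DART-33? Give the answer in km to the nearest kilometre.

BB2→BH-01: c = 0.016407 rad, d = 104.56 km
BH-01→FC-24: c = 0.116635 rad, d = 743.29 km
FC-24→DART-33: c = 0.240726 rad, d = 1534.10 km
Total = 104.56 + 743.29 + 1534.10 = 2381.94 km

2382 km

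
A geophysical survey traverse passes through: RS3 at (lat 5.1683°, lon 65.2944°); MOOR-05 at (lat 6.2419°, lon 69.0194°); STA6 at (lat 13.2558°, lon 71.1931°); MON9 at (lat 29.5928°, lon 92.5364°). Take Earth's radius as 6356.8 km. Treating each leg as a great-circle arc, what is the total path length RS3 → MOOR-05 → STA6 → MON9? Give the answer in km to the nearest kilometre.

4086 km

RS3→MOOR-05: c = 0.067349 rad, d = 428.13 km
MOOR-05→STA6: c = 0.127991 rad, d = 813.61 km
STA6→MON9: c = 0.447399 rad, d = 2844.02 km
Total = 428.13 + 813.61 + 2844.02 = 4085.77 km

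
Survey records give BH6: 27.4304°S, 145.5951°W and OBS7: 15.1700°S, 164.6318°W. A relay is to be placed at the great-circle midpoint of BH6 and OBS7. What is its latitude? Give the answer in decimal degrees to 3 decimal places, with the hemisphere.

21.570°S

Bx = cos φ₂ cos Δλ = 0.912369,  By = cos φ₂ sin Δλ = -0.314808
φₘ = atan2(sin φ₁ + sin φ₂, √((cos φ₁ + Bx)² + By²)) = -21.56991°
λₘ = λ₁ + atan2(By, cos φ₁ + Bx) = -155.51573°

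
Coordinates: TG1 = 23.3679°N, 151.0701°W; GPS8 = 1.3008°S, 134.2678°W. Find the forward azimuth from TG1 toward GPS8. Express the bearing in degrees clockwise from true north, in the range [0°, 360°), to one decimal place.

144.2°

Δλ = 16.8023°
y = sin Δλ · cos φ₂ = 0.288996
x = cos φ₁ sin φ₂ − sin φ₁ cos φ₂ cos Δλ = -0.400442
θ = atan2(y, x) = 144.1823° → 144.1823° (mod 360°)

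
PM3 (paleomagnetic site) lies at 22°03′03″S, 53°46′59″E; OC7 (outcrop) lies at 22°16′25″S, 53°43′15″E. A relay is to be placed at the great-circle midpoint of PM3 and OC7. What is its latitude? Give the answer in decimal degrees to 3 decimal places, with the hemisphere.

PM3: φ = -22.05083°, λ = +53.78306°
OC7: φ = -22.27361°, λ = +53.72083°
Bx = cos φ₂ cos Δλ = 0.925384,  By = cos φ₂ sin Δλ = -0.001005
φₘ = atan2(sin φ₁ + sin φ₂, √((cos φ₁ + Bx)² + By²)) = -22.16223°
λₘ = λ₁ + atan2(By, cos φ₁ + Bx) = 53.75197°

22.162°S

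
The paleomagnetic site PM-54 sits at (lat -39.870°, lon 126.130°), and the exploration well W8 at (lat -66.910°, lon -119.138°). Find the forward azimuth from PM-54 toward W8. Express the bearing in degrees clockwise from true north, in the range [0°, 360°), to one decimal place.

156.3°

Δλ = 114.7320°
y = sin Δλ · cos φ₂ = 0.356204
x = cos φ₁ sin φ₂ − sin φ₁ cos φ₂ cos Δλ = -0.811197
θ = atan2(y, x) = 156.2933° → 156.2933° (mod 360°)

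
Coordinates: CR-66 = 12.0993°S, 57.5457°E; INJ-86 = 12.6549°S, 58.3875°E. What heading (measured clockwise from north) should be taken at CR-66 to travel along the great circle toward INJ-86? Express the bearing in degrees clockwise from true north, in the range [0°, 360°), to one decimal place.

Δλ = 0.8418°
y = sin Δλ · cos φ₂ = 0.014335
x = cos φ₁ sin φ₂ − sin φ₁ cos φ₂ cos Δλ = -0.009719
θ = atan2(y, x) = 124.1373° → 124.1373° (mod 360°)

124.1°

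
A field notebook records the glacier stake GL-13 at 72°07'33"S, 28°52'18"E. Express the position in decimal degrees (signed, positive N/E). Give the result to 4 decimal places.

-72.1258°, +28.8717°

lat: 72.1258° S → -72.1258°
lon: 28.8717° E → +28.8717°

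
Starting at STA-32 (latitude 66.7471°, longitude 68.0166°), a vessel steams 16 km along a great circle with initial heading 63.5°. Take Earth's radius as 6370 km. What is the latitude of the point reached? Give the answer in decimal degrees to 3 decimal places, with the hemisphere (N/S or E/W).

δ = d/R = 16/6370 = 0.002512 rad
φ₂ = arcsin(sin φ₁ cos δ + cos φ₁ sin δ cos θ)
   = arcsin(0.91877·1.00000 + 0.39479·0.00251·0.44620) = 66.81098°
λ₂ = λ₁ + atan2(sin θ sin δ cos φ₁, cos δ − sin φ₁ sin φ₂) = 68.34368°

66.811°N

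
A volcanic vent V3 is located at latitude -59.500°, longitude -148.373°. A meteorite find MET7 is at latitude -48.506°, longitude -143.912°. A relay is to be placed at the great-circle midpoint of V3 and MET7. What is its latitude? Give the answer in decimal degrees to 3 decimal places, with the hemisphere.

Bx = cos φ₂ cos Δλ = 0.660534,  By = cos φ₂ sin Δλ = 0.051533
φₘ = atan2(sin φ₁ + sin φ₂, √((cos φ₁ + Bx)² + By²)) = -54.02329°
λₘ = λ₁ + atan2(By, cos φ₁ + Bx) = -145.84687°

54.023°S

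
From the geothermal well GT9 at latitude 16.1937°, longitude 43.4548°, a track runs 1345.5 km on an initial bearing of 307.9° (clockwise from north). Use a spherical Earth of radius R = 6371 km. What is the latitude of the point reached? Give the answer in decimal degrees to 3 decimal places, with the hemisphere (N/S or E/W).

δ = d/R = 1345.5/6371 = 0.211191 rad
φ₂ = arcsin(sin φ₁ cos δ + cos φ₁ sin δ cos θ)
   = arcsin(0.27889·0.97778 + 0.96032·0.20962·0.61429) = 23.35018°
λ₂ = λ₁ + atan2(sin θ sin δ cos φ₁, cos δ − sin φ₁ sin φ₂) = 33.07529°

23.350°N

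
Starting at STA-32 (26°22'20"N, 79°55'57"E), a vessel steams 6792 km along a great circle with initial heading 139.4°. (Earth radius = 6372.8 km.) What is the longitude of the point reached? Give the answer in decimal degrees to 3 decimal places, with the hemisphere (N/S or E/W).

STA-32: φ = +26.37222°, λ = +79.93250°
δ = d/R = 6792/6372.8 = 1.065780 rad
φ₂ = arcsin(sin φ₁ cos δ + cos φ₁ sin δ cos θ)
   = arcsin(0.44420·0.48382 + 0.89593·0.87517·-0.75927) = -22.35966°
λ₂ = λ₁ + atan2(sin θ sin δ cos φ₁, cos δ − sin φ₁ sin φ₂) = 117.94534°

117.945°E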